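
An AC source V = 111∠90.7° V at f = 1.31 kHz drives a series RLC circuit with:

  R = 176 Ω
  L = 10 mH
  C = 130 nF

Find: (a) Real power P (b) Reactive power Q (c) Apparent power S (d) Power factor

Step 1 — Angular frequency: ω = 2π·f = 2π·1310 = 8231 rad/s.
Step 2 — Component impedances:
  R: Z = R = 176 Ω
  L: Z = jωL = j·8231·0.01 = 0 + j82.31 Ω
  C: Z = 1/(jωC) = -j/(ω·C) = 0 - j934.6 Ω
Step 3 — Series combination: Z_total = R + L + C = 176 - j852.2 Ω = 870.2∠-78.3° Ω.
Step 4 — Source phasor: V = 111∠90.7° V = -1.356 + j111 V.
Step 5 — Current: I = V / Z = -0.1252 + j0.02427 A = 0.1276∠169.0° A.
Step 6 — Complex power: S = V·I* = 2.863 - j13.87 VA.
Step 7 — Real power: P = Re(S) = 2.863 W.
Step 8 — Reactive power: Q = Im(S) = -13.87 VAR.
Step 9 — Apparent power: |S| = 14.16 VA.
Step 10 — Power factor: PF = P/|S| = 0.2022 (leading).

(a) P = 2.863 W  (b) Q = -13.87 VAR  (c) S = 14.16 VA  (d) PF = 0.2022 (leading)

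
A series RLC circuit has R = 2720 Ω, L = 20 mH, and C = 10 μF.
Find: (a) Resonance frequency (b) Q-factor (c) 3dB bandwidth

Step 1 — Resonance: ω₀ = 1/√(LC) = 1/√(0.02·1e-05) = 2236 rad/s.
Step 2 — f₀ = ω₀/(2π) = 355.9 Hz.
Step 3 — Series Q: Q = ω₀L/R = 2236·0.02/2720 = 0.01644.
Step 4 — Bandwidth: Δω = ω₀/Q = 1.36e+05 rad/s; BW = Δω/(2π) = 2.165e+04 Hz.

(a) f₀ = 355.9 Hz  (b) Q = 0.01644  (c) BW = 2.165e+04 Hz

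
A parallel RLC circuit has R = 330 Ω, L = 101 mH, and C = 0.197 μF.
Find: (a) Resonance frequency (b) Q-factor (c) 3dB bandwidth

Step 1 — Resonance: ω₀ = 1/√(LC) = 1/√(0.101·1.97e-07) = 7089 rad/s.
Step 2 — f₀ = ω₀/(2π) = 1128 Hz.
Step 3 — Parallel Q: Q = R/(ω₀L) = 330/(7089·0.101) = 0.4609.
Step 4 — Bandwidth: Δω = ω₀/Q = 1.538e+04 rad/s; BW = Δω/(2π) = 2448 Hz.

(a) f₀ = 1128 Hz  (b) Q = 0.4609  (c) BW = 2448 Hz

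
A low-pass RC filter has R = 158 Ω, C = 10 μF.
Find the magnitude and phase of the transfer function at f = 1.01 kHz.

Step 1 — Angular frequency: ω = 2π·1010 = 6346 rad/s.
Step 2 — Transfer function: H(jω) = 1/(1 + jωRC).
Step 3 — Denominator: 1 + jωRC = 1 + j·6346·158·1e-05 = 1 + j10.03.
Step 4 — H = 0.009849 - j0.09875.
Step 5 — Magnitude: |H| = 0.09924 (-20.1 dB); phase: φ = -84.3°.

|H| = 0.09924 (-20.1 dB), φ = -84.3°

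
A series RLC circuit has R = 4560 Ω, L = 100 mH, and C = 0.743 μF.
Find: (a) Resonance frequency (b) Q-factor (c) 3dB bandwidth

Step 1 — Resonance: ω₀ = 1/√(LC) = 1/√(0.1·7.43e-07) = 3669 rad/s.
Step 2 — f₀ = ω₀/(2π) = 583.9 Hz.
Step 3 — Series Q: Q = ω₀L/R = 3669·0.1/4560 = 0.08045.
Step 4 — Bandwidth: Δω = ω₀/Q = 4.56e+04 rad/s; BW = Δω/(2π) = 7257 Hz.

(a) f₀ = 583.9 Hz  (b) Q = 0.08045  (c) BW = 7257 Hz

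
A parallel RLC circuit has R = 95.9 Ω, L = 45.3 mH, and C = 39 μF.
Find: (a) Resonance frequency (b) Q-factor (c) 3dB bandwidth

Step 1 — Resonance: ω₀ = 1/√(LC) = 1/√(0.0453·3.9e-05) = 752.3 rad/s.
Step 2 — f₀ = ω₀/(2π) = 119.7 Hz.
Step 3 — Parallel Q: Q = R/(ω₀L) = 95.9/(752.3·0.0453) = 2.814.
Step 4 — Bandwidth: Δω = ω₀/Q = 267.4 rad/s; BW = Δω/(2π) = 42.55 Hz.

(a) f₀ = 119.7 Hz  (b) Q = 2.814  (c) BW = 42.55 Hz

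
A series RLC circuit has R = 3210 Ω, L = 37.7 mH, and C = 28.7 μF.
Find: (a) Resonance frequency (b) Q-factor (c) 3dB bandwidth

Step 1 — Resonance: ω₀ = 1/√(LC) = 1/√(0.0377·2.87e-05) = 961.4 rad/s.
Step 2 — f₀ = ω₀/(2π) = 153 Hz.
Step 3 — Series Q: Q = ω₀L/R = 961.4·0.0377/3210 = 0.01129.
Step 4 — Bandwidth: Δω = ω₀/Q = 8.515e+04 rad/s; BW = Δω/(2π) = 1.355e+04 Hz.

(a) f₀ = 153 Hz  (b) Q = 0.01129  (c) BW = 1.355e+04 Hz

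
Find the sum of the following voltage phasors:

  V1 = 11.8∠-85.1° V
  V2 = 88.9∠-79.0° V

Step 1 — Convert each phasor to rectangular form:
  V1 = 11.8·(cos(-85.1°) + j·sin(-85.1°)) = 1.008 - j11.76 V
  V2 = 88.9·(cos(-79.0°) + j·sin(-79.0°)) = 16.96 - j87.27 V
Step 2 — Sum components: V_total = 17.97 - j99.02 V.
Step 3 — Convert to polar: |V_total| = 100.6 V, ∠V_total = -79.7°.

V_total = 100.6∠-79.7° V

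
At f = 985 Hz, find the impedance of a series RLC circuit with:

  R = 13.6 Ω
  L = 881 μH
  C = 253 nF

Step 1 — Angular frequency: ω = 2π·f = 2π·985 = 6189 rad/s.
Step 2 — Component impedances:
  R: Z = R = 13.6 Ω
  L: Z = jωL = j·6189·0.000881 = 0 + j5.452 Ω
  C: Z = 1/(jωC) = -j/(ω·C) = 0 - j638.7 Ω
Step 3 — Series combination: Z_total = R + L + C = 13.6 - j633.2 Ω = 633.3∠-88.8° Ω.

Z = 13.6 - j633.2 Ω = 633.3∠-88.8° Ω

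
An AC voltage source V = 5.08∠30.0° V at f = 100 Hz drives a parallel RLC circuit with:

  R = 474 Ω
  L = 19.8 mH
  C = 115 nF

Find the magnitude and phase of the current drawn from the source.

Step 1 — Angular frequency: ω = 2π·f = 2π·100 = 628.3 rad/s.
Step 2 — Component impedances:
  R: Z = R = 474 Ω
  L: Z = jωL = j·628.3·0.0198 = 0 + j12.44 Ω
  C: Z = 1/(jωC) = -j/(ω·C) = 0 - j1.384e+04 Ω
Step 3 — Parallel combination: 1/Z_total = 1/R + 1/L + 1/C; Z_total = 0.3269 + j12.44 Ω = 12.45∠88.5° Ω.
Step 4 — Source phasor: V = 5.08∠30.0° V = 4.399 + j2.54 V.
Step 5 — Ohm's law: I = V / Z_total = (4.399 + j2.54) / (0.3269 + j12.44) = 0.2133 - j0.348 A.
Step 6 — Convert to polar: |I| = 0.4081 A, ∠I = -58.5°.

I = 0.4081∠-58.5° A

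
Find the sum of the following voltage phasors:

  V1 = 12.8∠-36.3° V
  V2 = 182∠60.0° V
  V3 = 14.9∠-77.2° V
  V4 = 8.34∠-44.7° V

Step 1 — Convert each phasor to rectangular form:
  V1 = 12.8·(cos(-36.3°) + j·sin(-36.3°)) = 10.32 - j7.578 V
  V2 = 182·(cos(60.0°) + j·sin(60.0°)) = 91 + j157.6 V
  V3 = 14.9·(cos(-77.2°) + j·sin(-77.2°)) = 3.301 - j14.53 V
  V4 = 8.34·(cos(-44.7°) + j·sin(-44.7°)) = 5.928 - j5.866 V
Step 2 — Sum components: V_total = 110.5 + j129.6 V.
Step 3 — Convert to polar: |V_total| = 170.4 V, ∠V_total = 49.5°.

V_total = 170.4∠49.5° V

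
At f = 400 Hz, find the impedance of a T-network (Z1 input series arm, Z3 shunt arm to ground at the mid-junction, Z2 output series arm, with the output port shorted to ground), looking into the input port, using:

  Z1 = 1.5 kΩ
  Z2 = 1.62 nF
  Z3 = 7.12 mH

Step 1 — Angular frequency: ω = 2π·f = 2π·400 = 2513 rad/s.
Step 2 — Component impedances:
  Z1: Z = R = 1500 Ω
  Z2: Z = 1/(jωC) = -j/(ω·C) = 0 - j2.456e+05 Ω
  Z3: Z = jωL = j·2513·0.00712 = 0 + j17.89 Ω
Step 3 — With the output port shorted to ground, the output series arm Z2 runs from the junction to ground; the shunt arm Z3 also runs from the junction to ground. They appear in parallel: Z3 || Z2 = 0 + j17.9 Ω.
Step 4 — Series with input arm Z1: Z_in = Z1 + (Z3 || Z2) = 1500 + j17.9 Ω = 1500∠0.7° Ω.

Z = 1500 + j17.9 Ω = 1500∠0.7° Ω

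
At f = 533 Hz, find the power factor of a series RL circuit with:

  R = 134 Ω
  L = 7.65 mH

Step 1 — Angular frequency: ω = 2π·f = 2π·533 = 3349 rad/s.
Step 2 — Component impedances:
  R: Z = R = 134 Ω
  L: Z = jωL = j·3349·0.00765 = 0 + j25.62 Ω
Step 3 — Series combination: Z_total = R + L = 134 + j25.62 Ω = 136.4∠10.8° Ω.
Step 4 — Power factor: PF = cos(φ) = Re(Z)/|Z| = 134/136.43 = 0.9822.
Step 5 — Type: Im(Z) = 25.62 ⇒ lagging (phase φ = 10.8°).

PF = 0.9822 (lagging, φ = 10.8°)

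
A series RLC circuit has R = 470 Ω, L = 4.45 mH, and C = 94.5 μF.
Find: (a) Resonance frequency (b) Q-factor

Step 1 — Resonance condition Im(Z)=0 gives ω₀ = 1/√(LC).
Step 2 — ω₀ = 1/√(0.00445·9.45e-05) = 1542 rad/s.
Step 3 — f₀ = ω₀/(2π) = 245.4 Hz.
Step 4 — Series Q: Q = ω₀L/R = 1542·0.00445/470 = 0.0146.

(a) f₀ = 245.4 Hz  (b) Q = 0.0146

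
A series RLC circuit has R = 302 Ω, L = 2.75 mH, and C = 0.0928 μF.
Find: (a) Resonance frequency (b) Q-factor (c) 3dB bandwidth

Step 1 — Resonance: ω₀ = 1/√(LC) = 1/√(0.00275·9.28e-08) = 6.26e+04 rad/s.
Step 2 — f₀ = ω₀/(2π) = 9963 Hz.
Step 3 — Series Q: Q = ω₀L/R = 6.26e+04·0.00275/302 = 0.57.
Step 4 — Bandwidth: Δω = ω₀/Q = 1.098e+05 rad/s; BW = Δω/(2π) = 1.748e+04 Hz.

(a) f₀ = 9963 Hz  (b) Q = 0.57  (c) BW = 1.748e+04 Hz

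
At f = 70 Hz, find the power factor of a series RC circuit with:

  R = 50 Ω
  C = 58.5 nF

Step 1 — Angular frequency: ω = 2π·f = 2π·70 = 439.8 rad/s.
Step 2 — Component impedances:
  R: Z = R = 50 Ω
  C: Z = 1/(jωC) = -j/(ω·C) = 0 - j3.887e+04 Ω
Step 3 — Series combination: Z_total = R + C = 50 - j3.887e+04 Ω = 3.887e+04∠-89.9° Ω.
Step 4 — Power factor: PF = cos(φ) = Re(Z)/|Z| = 50/3.887e+04 = 0.001286.
Step 5 — Type: Im(Z) = -3.887e+04 ⇒ leading (phase φ = -89.9°).

PF = 0.001286 (leading, φ = -89.9°)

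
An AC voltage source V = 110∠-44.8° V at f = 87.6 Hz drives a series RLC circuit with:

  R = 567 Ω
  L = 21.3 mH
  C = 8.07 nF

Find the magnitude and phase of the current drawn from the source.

Step 1 — Angular frequency: ω = 2π·f = 2π·87.6 = 550.4 rad/s.
Step 2 — Component impedances:
  R: Z = R = 567 Ω
  L: Z = jωL = j·550.4·0.0213 = 0 + j11.72 Ω
  C: Z = 1/(jωC) = -j/(ω·C) = 0 - j2.251e+05 Ω
Step 3 — Series combination: Z_total = R + L + C = 567 - j2.251e+05 Ω = 2.251e+05∠-89.9° Ω.
Step 4 — Source phasor: V = 110∠-44.8° V = 78.05 - j77.51 V.
Step 5 — Ohm's law: I = V / Z_total = (78.05 - j77.51) / (567 - j2.251e+05) = 0.0003452 + j0.0003458 A.
Step 6 — Convert to polar: |I| = 0.0004886 A, ∠I = 45.1°.

I = 0.0004886∠45.1° A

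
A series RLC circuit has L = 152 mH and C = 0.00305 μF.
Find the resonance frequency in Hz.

Step 1 — Resonance condition Im(Z)=0 gives ω₀ = 1/√(LC).
Step 2 — ω₀ = 1/√(0.152·3.05e-09) = 4.644e+04 rad/s.
Step 3 — f₀ = ω₀/(2π) = 7392 Hz.

f₀ = 7392 Hz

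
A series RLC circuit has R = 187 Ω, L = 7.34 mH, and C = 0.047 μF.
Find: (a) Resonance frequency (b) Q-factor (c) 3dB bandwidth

Step 1 — Resonance: ω₀ = 1/√(LC) = 1/√(0.00734·4.7e-08) = 5.384e+04 rad/s.
Step 2 — f₀ = ω₀/(2π) = 8569 Hz.
Step 3 — Series Q: Q = ω₀L/R = 5.384e+04·0.00734/187 = 2.113.
Step 4 — Bandwidth: Δω = ω₀/Q = 2.548e+04 rad/s; BW = Δω/(2π) = 4055 Hz.

(a) f₀ = 8569 Hz  (b) Q = 2.113  (c) BW = 4055 Hz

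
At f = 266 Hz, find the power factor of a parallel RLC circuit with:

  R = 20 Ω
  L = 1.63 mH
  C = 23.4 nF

Step 1 — Angular frequency: ω = 2π·f = 2π·266 = 1671 rad/s.
Step 2 — Component impedances:
  R: Z = R = 20 Ω
  L: Z = jωL = j·1671·0.00163 = 0 + j2.724 Ω
  C: Z = 1/(jωC) = -j/(ω·C) = 0 - j2.557e+04 Ω
Step 3 — Parallel combination: 1/Z_total = 1/R + 1/L + 1/C; Z_total = 0.3644 + j2.675 Ω = 2.7∠82.2° Ω.
Step 4 — Power factor: PF = cos(φ) = Re(Z)/|Z| = 0.3644/2.7 = 0.135.
Step 5 — Type: Im(Z) = 2.675 ⇒ lagging (phase φ = 82.2°).

PF = 0.135 (lagging, φ = 82.2°)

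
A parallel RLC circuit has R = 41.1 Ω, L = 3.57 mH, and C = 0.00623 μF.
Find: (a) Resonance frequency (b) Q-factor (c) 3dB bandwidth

Step 1 — Resonance: ω₀ = 1/√(LC) = 1/√(0.00357·6.23e-09) = 2.12e+05 rad/s.
Step 2 — f₀ = ω₀/(2π) = 3.375e+04 Hz.
Step 3 — Parallel Q: Q = R/(ω₀L) = 41.1/(2.12e+05·0.00357) = 0.05429.
Step 4 — Bandwidth: Δω = ω₀/Q = 3.905e+06 rad/s; BW = Δω/(2π) = 6.216e+05 Hz.

(a) f₀ = 3.375e+04 Hz  (b) Q = 0.05429  (c) BW = 6.216e+05 Hz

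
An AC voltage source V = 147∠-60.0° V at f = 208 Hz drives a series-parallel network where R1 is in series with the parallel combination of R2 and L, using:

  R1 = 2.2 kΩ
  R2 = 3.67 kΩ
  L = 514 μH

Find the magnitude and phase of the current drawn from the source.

Step 1 — Angular frequency: ω = 2π·f = 2π·208 = 1307 rad/s.
Step 2 — Component impedances:
  R1: Z = R = 2200 Ω
  R2: Z = R = 3670 Ω
  L: Z = jωL = j·1307·0.000514 = 0 + j0.6717 Ω
Step 3 — Parallel branch: R2 || L = 1/(1/R2 + 1/L) = 0.000123 + j0.6717 Ω.
Step 4 — Series with R1: Z_total = R1 + (R2 || L) = 2200 + j0.6717 Ω = 2200∠0.0° Ω.
Step 5 — Source phasor: V = 147∠-60.0° V = 73.5 - j127.3 V.
Step 6 — Ohm's law: I = V / Z_total = (73.5 - j127.3) / (2200 + j0.6717) = 0.03339 - j0.05788 A.
Step 7 — Convert to polar: |I| = 0.06682 A, ∠I = -60.0°.

I = 0.06682∠-60.0° A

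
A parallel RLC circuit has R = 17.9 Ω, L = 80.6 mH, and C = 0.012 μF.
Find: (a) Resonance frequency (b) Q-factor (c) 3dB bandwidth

Step 1 — Resonance: ω₀ = 1/√(LC) = 1/√(0.0806·1.2e-08) = 3.215e+04 rad/s.
Step 2 — f₀ = ω₀/(2π) = 5118 Hz.
Step 3 — Parallel Q: Q = R/(ω₀L) = 17.9/(3.215e+04·0.0806) = 0.006907.
Step 4 — Bandwidth: Δω = ω₀/Q = 4.655e+06 rad/s; BW = Δω/(2π) = 7.409e+05 Hz.

(a) f₀ = 5118 Hz  (b) Q = 0.006907  (c) BW = 7.409e+05 Hz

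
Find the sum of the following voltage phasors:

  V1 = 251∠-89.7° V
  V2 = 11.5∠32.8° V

Step 1 — Convert each phasor to rectangular form:
  V1 = 251·(cos(-89.7°) + j·sin(-89.7°)) = 1.314 - j251 V
  V2 = 11.5·(cos(32.8°) + j·sin(32.8°)) = 9.667 + j6.23 V
Step 2 — Sum components: V_total = 10.98 - j244.8 V.
Step 3 — Convert to polar: |V_total| = 245 V, ∠V_total = -87.4°.

V_total = 245∠-87.4° V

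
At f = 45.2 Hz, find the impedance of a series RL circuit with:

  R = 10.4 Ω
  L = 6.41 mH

Step 1 — Angular frequency: ω = 2π·f = 2π·45.2 = 284 rad/s.
Step 2 — Component impedances:
  R: Z = R = 10.4 Ω
  L: Z = jωL = j·284·0.00641 = 0 + j1.82 Ω
Step 3 — Series combination: Z_total = R + L = 10.4 + j1.82 Ω = 10.56∠9.9° Ω.

Z = 10.4 + j1.82 Ω = 10.56∠9.9° Ω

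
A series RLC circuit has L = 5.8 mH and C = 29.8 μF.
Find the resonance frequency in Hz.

Step 1 — Resonance condition Im(Z)=0 gives ω₀ = 1/√(LC).
Step 2 — ω₀ = 1/√(0.0058·2.98e-05) = 2405 rad/s.
Step 3 — f₀ = ω₀/(2π) = 382.8 Hz.

f₀ = 382.8 Hz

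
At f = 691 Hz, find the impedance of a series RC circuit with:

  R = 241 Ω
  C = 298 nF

Step 1 — Angular frequency: ω = 2π·f = 2π·691 = 4342 rad/s.
Step 2 — Component impedances:
  R: Z = R = 241 Ω
  C: Z = 1/(jωC) = -j/(ω·C) = 0 - j772.9 Ω
Step 3 — Series combination: Z_total = R + C = 241 - j772.9 Ω = 809.6∠-72.7° Ω.

Z = 241 - j772.9 Ω = 809.6∠-72.7° Ω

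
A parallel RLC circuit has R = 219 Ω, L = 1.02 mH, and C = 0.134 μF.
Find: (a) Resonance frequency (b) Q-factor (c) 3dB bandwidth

Step 1 — Resonance: ω₀ = 1/√(LC) = 1/√(0.00102·1.34e-07) = 8.554e+04 rad/s.
Step 2 — f₀ = ω₀/(2π) = 1.361e+04 Hz.
Step 3 — Parallel Q: Q = R/(ω₀L) = 219/(8.554e+04·0.00102) = 2.51.
Step 4 — Bandwidth: Δω = ω₀/Q = 3.408e+04 rad/s; BW = Δω/(2π) = 5423 Hz.

(a) f₀ = 1.361e+04 Hz  (b) Q = 2.51  (c) BW = 5423 Hz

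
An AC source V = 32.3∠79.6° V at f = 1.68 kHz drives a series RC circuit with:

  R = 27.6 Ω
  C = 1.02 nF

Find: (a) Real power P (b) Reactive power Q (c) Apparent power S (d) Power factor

Step 1 — Angular frequency: ω = 2π·f = 2π·1680 = 1.056e+04 rad/s.
Step 2 — Component impedances:
  R: Z = R = 27.6 Ω
  C: Z = 1/(jωC) = -j/(ω·C) = 0 - j9.288e+04 Ω
Step 3 — Series combination: Z_total = R + C = 27.6 - j9.288e+04 Ω = 9.288e+04∠-90.0° Ω.
Step 4 — Source phasor: V = 32.3∠79.6° V = 5.831 + j31.77 V.
Step 5 — Current: I = V / Z = -0.000342 + j6.288e-05 A = 0.0003478∠169.6° A.
Step 6 — Complex power: S = V·I* = 3.338e-06 - j0.01123 VA.
Step 7 — Real power: P = Re(S) = 3.338e-06 W.
Step 8 — Reactive power: Q = Im(S) = -0.01123 VAR.
Step 9 — Apparent power: |S| = 0.01123 VA.
Step 10 — Power factor: PF = P/|S| = 0.0002972 (leading).

(a) P = 3.338e-06 W  (b) Q = -0.01123 VAR  (c) S = 0.01123 VA  (d) PF = 0.0002972 (leading)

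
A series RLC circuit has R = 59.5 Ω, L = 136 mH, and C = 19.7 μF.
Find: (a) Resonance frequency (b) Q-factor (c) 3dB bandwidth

Step 1 — Resonance condition Im(Z)=0 gives ω₀ = 1/√(LC).
Step 2 — ω₀ = 1/√(0.136·1.97e-05) = 610.9 rad/s.
Step 3 — f₀ = ω₀/(2π) = 97.23 Hz.
Step 4 — Series Q: Q = ω₀L/R = 610.9·0.136/59.5 = 1.396.
Step 5 — 3dB bandwidth: Δω = ω₀/Q = 437.5 rad/s; BW = Δω/(2π) = 69.63 Hz.

(a) f₀ = 97.23 Hz  (b) Q = 1.396  (c) BW = 69.63 Hz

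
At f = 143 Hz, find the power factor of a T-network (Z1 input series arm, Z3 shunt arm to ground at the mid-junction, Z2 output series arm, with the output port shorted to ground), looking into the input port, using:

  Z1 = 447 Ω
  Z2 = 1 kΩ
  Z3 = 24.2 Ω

Step 1 — Angular frequency: ω = 2π·f = 2π·143 = 898.5 rad/s.
Step 2 — Component impedances:
  Z1: Z = R = 447 Ω
  Z2: Z = R = 1000 Ω
  Z3: Z = R = 24.2 Ω
Step 3 — With the output port shorted to ground, the output series arm Z2 runs from the junction to ground; the shunt arm Z3 also runs from the junction to ground. They appear in parallel: Z3 || Z2 = 23.63 Ω.
Step 4 — Series with input arm Z1: Z_in = Z1 + (Z3 || Z2) = 470.6 Ω = 470.6∠0.0° Ω.
Step 5 — Power factor: PF = cos(φ) = Re(Z)/|Z| = 470.6/470.6 = 1.
Step 6 — Type: Im(Z) = 0 ⇒ unity (phase φ = 0.0°).

PF = 1 (unity, φ = 0.0°)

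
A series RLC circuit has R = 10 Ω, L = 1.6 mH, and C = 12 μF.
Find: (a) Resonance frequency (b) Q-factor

Step 1 — Resonance condition Im(Z)=0 gives ω₀ = 1/√(LC).
Step 2 — ω₀ = 1/√(0.0016·1.2e-05) = 7217 rad/s.
Step 3 — f₀ = ω₀/(2π) = 1149 Hz.
Step 4 — Series Q: Q = ω₀L/R = 7217·0.0016/10 = 1.155.

(a) f₀ = 1149 Hz  (b) Q = 1.155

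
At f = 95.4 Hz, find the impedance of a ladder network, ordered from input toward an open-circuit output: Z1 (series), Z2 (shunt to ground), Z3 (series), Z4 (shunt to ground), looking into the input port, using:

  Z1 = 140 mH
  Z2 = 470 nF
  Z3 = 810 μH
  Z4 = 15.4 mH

Step 1 — Angular frequency: ω = 2π·f = 2π·95.4 = 599.4 rad/s.
Step 2 — Component impedances:
  Z1: Z = jωL = j·599.4·0.14 = 0 + j83.92 Ω
  Z2: Z = 1/(jωC) = -j/(ω·C) = 0 - j3550 Ω
  Z3: Z = jωL = j·599.4·0.00081 = 0 + j0.4855 Ω
  Z4: Z = jωL = j·599.4·0.0154 = 0 + j9.231 Ω
Step 3 — Ladder network (open output): work backward from the far end, alternating series and parallel combinations. Z_in = 0 + j93.66 Ω = 93.66∠90.0° Ω.

Z = 0 + j93.66 Ω = 93.66∠90.0° Ω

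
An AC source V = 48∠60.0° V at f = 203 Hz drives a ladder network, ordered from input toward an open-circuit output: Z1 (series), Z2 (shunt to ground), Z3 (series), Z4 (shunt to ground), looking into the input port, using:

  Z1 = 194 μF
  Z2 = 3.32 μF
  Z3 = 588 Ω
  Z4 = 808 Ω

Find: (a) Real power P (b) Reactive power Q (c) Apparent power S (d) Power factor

Step 1 — Angular frequency: ω = 2π·f = 2π·203 = 1275 rad/s.
Step 2 — Component impedances:
  Z1: Z = 1/(jωC) = -j/(ω·C) = 0 - j4.041 Ω
  Z2: Z = 1/(jωC) = -j/(ω·C) = 0 - j236.1 Ω
  Z3: Z = R = 588 Ω
  Z4: Z = R = 808 Ω
Step 3 — Ladder network (open output): work backward from the far end, alternating series and parallel combinations. Z_in = 38.84 - j233.6 Ω = 236.8∠-80.6° Ω.
Step 4 — Source phasor: V = 48∠60.0° V = 24 + j41.57 V.
Step 5 — Current: I = V / Z = -0.1565 + j0.1288 A = 0.2027∠140.6° A.
Step 6 — Complex power: S = V·I* = 1.595 - j9.597 VA.
Step 7 — Real power: P = Re(S) = 1.595 W.
Step 8 — Reactive power: Q = Im(S) = -9.597 VAR.
Step 9 — Apparent power: |S| = 9.729 VA.
Step 10 — Power factor: PF = P/|S| = 0.164 (leading).

(a) P = 1.595 W  (b) Q = -9.597 VAR  (c) S = 9.729 VA  (d) PF = 0.164 (leading)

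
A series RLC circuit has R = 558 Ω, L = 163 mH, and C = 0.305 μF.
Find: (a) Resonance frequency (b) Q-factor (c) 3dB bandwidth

Step 1 — Resonance condition Im(Z)=0 gives ω₀ = 1/√(LC).
Step 2 — ω₀ = 1/√(0.163·3.05e-07) = 4485 rad/s.
Step 3 — f₀ = ω₀/(2π) = 713.8 Hz.
Step 4 — Series Q: Q = ω₀L/R = 4485·0.163/558 = 1.31.
Step 5 — 3dB bandwidth: Δω = ω₀/Q = 3423 rad/s; BW = Δω/(2π) = 544.8 Hz.

(a) f₀ = 713.8 Hz  (b) Q = 1.31  (c) BW = 544.8 Hz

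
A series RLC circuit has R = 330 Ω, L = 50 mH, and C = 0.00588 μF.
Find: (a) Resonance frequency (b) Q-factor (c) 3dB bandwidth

Step 1 — Resonance: ω₀ = 1/√(LC) = 1/√(0.05·5.88e-09) = 5.832e+04 rad/s.
Step 2 — f₀ = ω₀/(2π) = 9282 Hz.
Step 3 — Series Q: Q = ω₀L/R = 5.832e+04·0.05/330 = 8.837.
Step 4 — Bandwidth: Δω = ω₀/Q = 6600 rad/s; BW = Δω/(2π) = 1050 Hz.

(a) f₀ = 9282 Hz  (b) Q = 8.837  (c) BW = 1050 Hz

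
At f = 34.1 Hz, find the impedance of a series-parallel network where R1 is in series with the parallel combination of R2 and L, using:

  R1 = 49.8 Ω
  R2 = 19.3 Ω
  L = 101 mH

Step 1 — Angular frequency: ω = 2π·f = 2π·34.1 = 214.3 rad/s.
Step 2 — Component impedances:
  R1: Z = R = 49.8 Ω
  R2: Z = R = 19.3 Ω
  L: Z = jωL = j·214.3·0.101 = 0 + j21.64 Ω
Step 3 — Parallel branch: R2 || L = 1/(1/R2 + 1/L) = 10.75 + j9.587 Ω.
Step 4 — Series with R1: Z_total = R1 + (R2 || L) = 60.55 + j9.587 Ω = 61.3∠9.0° Ω.

Z = 60.55 + j9.587 Ω = 61.3∠9.0° Ω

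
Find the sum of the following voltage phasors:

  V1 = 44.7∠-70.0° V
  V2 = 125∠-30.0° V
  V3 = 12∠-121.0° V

Step 1 — Convert each phasor to rectangular form:
  V1 = 44.7·(cos(-70.0°) + j·sin(-70.0°)) = 15.29 - j42 V
  V2 = 125·(cos(-30.0°) + j·sin(-30.0°)) = 108.3 - j62.5 V
  V3 = 12·(cos(-121.0°) + j·sin(-121.0°)) = -6.18 - j10.29 V
Step 2 — Sum components: V_total = 117.4 - j114.8 V.
Step 3 — Convert to polar: |V_total| = 164.2 V, ∠V_total = -44.4°.

V_total = 164.2∠-44.4° V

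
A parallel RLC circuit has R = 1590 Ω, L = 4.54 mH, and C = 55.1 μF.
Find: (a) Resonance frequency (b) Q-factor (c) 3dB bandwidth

Step 1 — Resonance: ω₀ = 1/√(LC) = 1/√(0.00454·5.51e-05) = 1999 rad/s.
Step 2 — f₀ = ω₀/(2π) = 318.2 Hz.
Step 3 — Parallel Q: Q = R/(ω₀L) = 1590/(1999·0.00454) = 175.2.
Step 4 — Bandwidth: Δω = ω₀/Q = 11.41 rad/s; BW = Δω/(2π) = 1.817 Hz.

(a) f₀ = 318.2 Hz  (b) Q = 175.2  (c) BW = 1.817 Hz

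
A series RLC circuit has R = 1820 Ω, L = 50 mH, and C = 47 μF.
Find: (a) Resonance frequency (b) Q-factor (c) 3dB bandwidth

Step 1 — Resonance condition Im(Z)=0 gives ω₀ = 1/√(LC).
Step 2 — ω₀ = 1/√(0.05·4.7e-05) = 652.3 rad/s.
Step 3 — f₀ = ω₀/(2π) = 103.8 Hz.
Step 4 — Series Q: Q = ω₀L/R = 652.3·0.05/1820 = 0.01792.
Step 5 — 3dB bandwidth: Δω = ω₀/Q = 3.64e+04 rad/s; BW = Δω/(2π) = 5793 Hz.

(a) f₀ = 103.8 Hz  (b) Q = 0.01792  (c) BW = 5793 Hz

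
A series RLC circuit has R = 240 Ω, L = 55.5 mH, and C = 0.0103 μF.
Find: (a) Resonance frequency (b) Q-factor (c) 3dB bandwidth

Step 1 — Resonance condition Im(Z)=0 gives ω₀ = 1/√(LC).
Step 2 — ω₀ = 1/√(0.0555·1.03e-08) = 4.182e+04 rad/s.
Step 3 — f₀ = ω₀/(2π) = 6657 Hz.
Step 4 — Series Q: Q = ω₀L/R = 4.182e+04·0.0555/240 = 9.672.
Step 5 — 3dB bandwidth: Δω = ω₀/Q = 4324 rad/s; BW = Δω/(2π) = 688.2 Hz.

(a) f₀ = 6657 Hz  (b) Q = 9.672  (c) BW = 688.2 Hz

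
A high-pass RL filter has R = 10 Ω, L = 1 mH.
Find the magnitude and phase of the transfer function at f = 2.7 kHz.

Step 1 — Angular frequency: ω = 2π·2700 = 1.696e+04 rad/s.
Step 2 — Transfer function: H(jω) = jωL/(R + jωL).
Step 3 — Numerator jωL = j·16.96; denominator R + jωL = 10 + j16.96.
Step 4 — H = 0.7421 + j0.4375.
Step 5 — Magnitude: |H| = 0.8615 (-1.3 dB); phase: φ = 30.5°.

|H| = 0.8615 (-1.3 dB), φ = 30.5°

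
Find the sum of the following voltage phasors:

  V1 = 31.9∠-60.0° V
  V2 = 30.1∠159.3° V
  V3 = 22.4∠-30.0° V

Step 1 — Convert each phasor to rectangular form:
  V1 = 31.9·(cos(-60.0°) + j·sin(-60.0°)) = 15.95 - j27.63 V
  V2 = 30.1·(cos(159.3°) + j·sin(159.3°)) = -28.16 + j10.64 V
  V3 = 22.4·(cos(-30.0°) + j·sin(-30.0°)) = 19.4 - j11.2 V
Step 2 — Sum components: V_total = 7.192 - j28.19 V.
Step 3 — Convert to polar: |V_total| = 29.09 V, ∠V_total = -75.7°.

V_total = 29.09∠-75.7° V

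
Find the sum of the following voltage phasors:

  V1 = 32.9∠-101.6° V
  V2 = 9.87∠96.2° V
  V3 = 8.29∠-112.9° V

Step 1 — Convert each phasor to rectangular form:
  V1 = 32.9·(cos(-101.6°) + j·sin(-101.6°)) = -6.615 - j32.23 V
  V2 = 9.87·(cos(96.2°) + j·sin(96.2°)) = -1.066 + j9.812 V
  V3 = 8.29·(cos(-112.9°) + j·sin(-112.9°)) = -3.226 - j7.637 V
Step 2 — Sum components: V_total = -10.91 - j30.05 V.
Step 3 — Convert to polar: |V_total| = 31.97 V, ∠V_total = -109.9°.

V_total = 31.97∠-109.9° V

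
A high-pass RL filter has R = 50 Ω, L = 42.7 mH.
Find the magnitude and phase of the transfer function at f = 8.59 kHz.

Step 1 — Angular frequency: ω = 2π·8590 = 5.397e+04 rad/s.
Step 2 — Transfer function: H(jω) = jωL/(R + jωL).
Step 3 — Numerator jωL = j·2305; denominator R + jωL = 50 + j2305.
Step 4 — H = 0.9995 + j0.02169.
Step 5 — Magnitude: |H| = 0.9998 (-0.0 dB); phase: φ = 1.2°.

|H| = 0.9998 (-0.0 dB), φ = 1.2°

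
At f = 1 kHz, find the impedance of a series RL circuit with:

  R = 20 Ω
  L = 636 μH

Step 1 — Angular frequency: ω = 2π·f = 2π·1000 = 6283 rad/s.
Step 2 — Component impedances:
  R: Z = R = 20 Ω
  L: Z = jωL = j·6283·0.000636 = 0 + j3.996 Ω
Step 3 — Series combination: Z_total = R + L = 20 + j3.996 Ω = 20.4∠11.3° Ω.

Z = 20 + j3.996 Ω = 20.4∠11.3° Ω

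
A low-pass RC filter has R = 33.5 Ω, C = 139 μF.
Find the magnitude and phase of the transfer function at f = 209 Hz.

Step 1 — Angular frequency: ω = 2π·209 = 1313 rad/s.
Step 2 — Transfer function: H(jω) = 1/(1 + jωRC).
Step 3 — Denominator: 1 + jωRC = 1 + j·1313·33.5·0.000139 = 1 + j6.115.
Step 4 — H = 0.02605 - j0.1593.
Step 5 — Magnitude: |H| = 0.1614 (-15.8 dB); phase: φ = -80.7°.

|H| = 0.1614 (-15.8 dB), φ = -80.7°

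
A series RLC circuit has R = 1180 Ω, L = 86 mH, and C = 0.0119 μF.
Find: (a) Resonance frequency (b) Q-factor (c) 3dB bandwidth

Step 1 — Resonance: ω₀ = 1/√(LC) = 1/√(0.086·1.19e-08) = 3.126e+04 rad/s.
Step 2 — f₀ = ω₀/(2π) = 4975 Hz.
Step 3 — Series Q: Q = ω₀L/R = 3.126e+04·0.086/1180 = 2.278.
Step 4 — Bandwidth: Δω = ω₀/Q = 1.372e+04 rad/s; BW = Δω/(2π) = 2184 Hz.

(a) f₀ = 4975 Hz  (b) Q = 2.278  (c) BW = 2184 Hz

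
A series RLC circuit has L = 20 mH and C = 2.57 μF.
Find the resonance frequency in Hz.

Step 1 — Resonance condition Im(Z)=0 gives ω₀ = 1/√(LC).
Step 2 — ω₀ = 1/√(0.02·2.57e-06) = 4411 rad/s.
Step 3 — f₀ = ω₀/(2π) = 702 Hz.

f₀ = 702 Hz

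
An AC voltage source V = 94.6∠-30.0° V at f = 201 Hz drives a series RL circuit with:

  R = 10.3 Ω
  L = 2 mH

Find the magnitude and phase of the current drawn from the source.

Step 1 — Angular frequency: ω = 2π·f = 2π·201 = 1263 rad/s.
Step 2 — Component impedances:
  R: Z = R = 10.3 Ω
  L: Z = jωL = j·1263·0.002 = 0 + j2.526 Ω
Step 3 — Series combination: Z_total = R + L = 10.3 + j2.526 Ω = 10.61∠13.8° Ω.
Step 4 — Source phasor: V = 94.6∠-30.0° V = 81.93 - j47.3 V.
Step 5 — Ohm's law: I = V / Z_total = (81.93 - j47.3) / (10.3 + j2.526) = 6.441 - j6.172 A.
Step 6 — Convert to polar: |I| = 8.92 A, ∠I = -43.8°.

I = 8.92∠-43.8° A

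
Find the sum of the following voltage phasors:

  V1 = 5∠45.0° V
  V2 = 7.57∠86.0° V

Step 1 — Convert each phasor to rectangular form:
  V1 = 5·(cos(45.0°) + j·sin(45.0°)) = 3.536 + j3.536 V
  V2 = 7.57·(cos(86.0°) + j·sin(86.0°)) = 0.5281 + j7.552 V
Step 2 — Sum components: V_total = 4.064 + j11.09 V.
Step 3 — Convert to polar: |V_total| = 11.81 V, ∠V_total = 69.9°.

V_total = 11.81∠69.9° V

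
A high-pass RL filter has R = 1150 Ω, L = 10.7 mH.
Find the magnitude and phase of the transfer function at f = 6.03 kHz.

Step 1 — Angular frequency: ω = 2π·6030 = 3.789e+04 rad/s.
Step 2 — Transfer function: H(jω) = jωL/(R + jωL).
Step 3 — Numerator jωL = j·405.4; denominator R + jωL = 1150 + j405.4.
Step 4 — H = 0.1105 + j0.3136.
Step 5 — Magnitude: |H| = 0.3325 (-9.6 dB); phase: φ = 70.6°.

|H| = 0.3325 (-9.6 dB), φ = 70.6°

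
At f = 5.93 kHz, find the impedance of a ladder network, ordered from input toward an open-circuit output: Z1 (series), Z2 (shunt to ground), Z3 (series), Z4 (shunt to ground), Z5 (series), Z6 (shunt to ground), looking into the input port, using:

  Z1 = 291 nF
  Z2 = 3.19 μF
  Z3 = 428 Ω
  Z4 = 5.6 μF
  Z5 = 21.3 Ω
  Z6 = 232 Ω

Step 1 — Angular frequency: ω = 2π·f = 2π·5930 = 3.726e+04 rad/s.
Step 2 — Component impedances:
  Z1: Z = 1/(jωC) = -j/(ω·C) = 0 - j92.23 Ω
  Z2: Z = 1/(jωC) = -j/(ω·C) = 0 - j8.413 Ω
  Z3: Z = R = 428 Ω
  Z4: Z = 1/(jωC) = -j/(ω·C) = 0 - j4.793 Ω
  Z5: Z = R = 21.3 Ω
  Z6: Z = R = 232 Ω
Step 3 — Ladder network (open output): work backward from the far end, alternating series and parallel combinations. Z_in = 0.1652 - j100.6 Ω = 100.6∠-89.9° Ω.

Z = 0.1652 - j100.6 Ω = 100.6∠-89.9° Ω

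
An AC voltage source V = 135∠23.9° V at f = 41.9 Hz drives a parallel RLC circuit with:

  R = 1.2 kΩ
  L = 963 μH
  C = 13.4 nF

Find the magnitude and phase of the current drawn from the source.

Step 1 — Angular frequency: ω = 2π·f = 2π·41.9 = 263.3 rad/s.
Step 2 — Component impedances:
  R: Z = R = 1200 Ω
  L: Z = jωL = j·263.3·0.000963 = 0 + j0.2535 Ω
  C: Z = 1/(jωC) = -j/(ω·C) = 0 - j2.835e+05 Ω
Step 3 — Parallel combination: 1/Z_total = 1/R + 1/L + 1/C; Z_total = 5.356e-05 + j0.2535 Ω = 0.2535∠90.0° Ω.
Step 4 — Source phasor: V = 135∠23.9° V = 123.4 + j54.69 V.
Step 5 — Ohm's law: I = V / Z_total = (123.4 + j54.69) / (5.356e-05 + j0.2535) = 215.8 - j486.8 A.
Step 6 — Convert to polar: |I| = 532.5 A, ∠I = -66.1°.

I = 532.5∠-66.1° A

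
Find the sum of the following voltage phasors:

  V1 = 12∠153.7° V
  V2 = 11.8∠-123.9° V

Step 1 — Convert each phasor to rectangular form:
  V1 = 12·(cos(153.7°) + j·sin(153.7°)) = -10.76 + j5.317 V
  V2 = 11.8·(cos(-123.9°) + j·sin(-123.9°)) = -6.581 - j9.794 V
Step 2 — Sum components: V_total = -17.34 - j4.477 V.
Step 3 — Convert to polar: |V_total| = 17.91 V, ∠V_total = -165.5°.

V_total = 17.91∠-165.5° V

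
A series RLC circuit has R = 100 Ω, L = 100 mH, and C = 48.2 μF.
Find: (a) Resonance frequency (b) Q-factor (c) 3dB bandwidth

Step 1 — Resonance condition Im(Z)=0 gives ω₀ = 1/√(LC).
Step 2 — ω₀ = 1/√(0.1·4.82e-05) = 455.5 rad/s.
Step 3 — f₀ = ω₀/(2π) = 72.49 Hz.
Step 4 — Series Q: Q = ω₀L/R = 455.5·0.1/100 = 0.4555.
Step 5 — 3dB bandwidth: Δω = ω₀/Q = 1000 rad/s; BW = Δω/(2π) = 159.2 Hz.

(a) f₀ = 72.49 Hz  (b) Q = 0.4555  (c) BW = 159.2 Hz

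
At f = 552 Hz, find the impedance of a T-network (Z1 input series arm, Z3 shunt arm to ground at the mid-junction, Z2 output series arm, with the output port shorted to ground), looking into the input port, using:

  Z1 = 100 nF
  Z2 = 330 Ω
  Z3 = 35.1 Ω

Step 1 — Angular frequency: ω = 2π·f = 2π·552 = 3468 rad/s.
Step 2 — Component impedances:
  Z1: Z = 1/(jωC) = -j/(ω·C) = 0 - j2883 Ω
  Z2: Z = R = 330 Ω
  Z3: Z = R = 35.1 Ω
Step 3 — With the output port shorted to ground, the output series arm Z2 runs from the junction to ground; the shunt arm Z3 also runs from the junction to ground. They appear in parallel: Z3 || Z2 = 31.73 Ω.
Step 4 — Series with input arm Z1: Z_in = Z1 + (Z3 || Z2) = 31.73 - j2883 Ω = 2883∠-89.4° Ω.

Z = 31.73 - j2883 Ω = 2883∠-89.4° Ω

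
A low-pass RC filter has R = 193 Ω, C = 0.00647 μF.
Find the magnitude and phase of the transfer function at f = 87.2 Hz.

Step 1 — Angular frequency: ω = 2π·87.2 = 547.9 rad/s.
Step 2 — Transfer function: H(jω) = 1/(1 + jωRC).
Step 3 — Denominator: 1 + jωRC = 1 + j·547.9·193·6.47e-09 = 1 + j0.0006842.
Step 4 — H = 1 - j0.0006842.
Step 5 — Magnitude: |H| = 1 (-0.0 dB); phase: φ = -0.0°.

|H| = 1 (-0.0 dB), φ = -0.0°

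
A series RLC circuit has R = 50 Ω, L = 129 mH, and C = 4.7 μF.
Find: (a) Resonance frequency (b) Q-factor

Step 1 — Resonance condition Im(Z)=0 gives ω₀ = 1/√(LC).
Step 2 — ω₀ = 1/√(0.129·4.7e-06) = 1284 rad/s.
Step 3 — f₀ = ω₀/(2π) = 204.4 Hz.
Step 4 — Series Q: Q = ω₀L/R = 1284·0.129/50 = 3.313.

(a) f₀ = 204.4 Hz  (b) Q = 3.313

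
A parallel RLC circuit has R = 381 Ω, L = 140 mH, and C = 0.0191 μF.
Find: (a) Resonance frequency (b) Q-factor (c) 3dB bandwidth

Step 1 — Resonance: ω₀ = 1/√(LC) = 1/√(0.14·1.91e-08) = 1.934e+04 rad/s.
Step 2 — f₀ = ω₀/(2π) = 3078 Hz.
Step 3 — Parallel Q: Q = R/(ω₀L) = 381/(1.934e+04·0.14) = 0.1407.
Step 4 — Bandwidth: Δω = ω₀/Q = 1.374e+05 rad/s; BW = Δω/(2π) = 2.187e+04 Hz.

(a) f₀ = 3078 Hz  (b) Q = 0.1407  (c) BW = 2.187e+04 Hz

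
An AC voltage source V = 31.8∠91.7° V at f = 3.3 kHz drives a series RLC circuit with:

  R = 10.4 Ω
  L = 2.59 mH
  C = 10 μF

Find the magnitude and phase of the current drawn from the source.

Step 1 — Angular frequency: ω = 2π·f = 2π·3300 = 2.073e+04 rad/s.
Step 2 — Component impedances:
  R: Z = R = 10.4 Ω
  L: Z = jωL = j·2.073e+04·0.00259 = 0 + j53.7 Ω
  C: Z = 1/(jωC) = -j/(ω·C) = 0 - j4.823 Ω
Step 3 — Series combination: Z_total = R + L + C = 10.4 + j48.88 Ω = 49.97∠78.0° Ω.
Step 4 — Source phasor: V = 31.8∠91.7° V = -0.9434 + j31.79 V.
Step 5 — Ohm's law: I = V / Z_total = (-0.9434 + j31.79) / (10.4 + j48.88) = 0.6182 + j0.1508 A.
Step 6 — Convert to polar: |I| = 0.6363 A, ∠I = 13.7°.

I = 0.6363∠13.7° A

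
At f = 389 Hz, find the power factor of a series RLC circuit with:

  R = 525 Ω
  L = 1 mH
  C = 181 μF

Step 1 — Angular frequency: ω = 2π·f = 2π·389 = 2444 rad/s.
Step 2 — Component impedances:
  R: Z = R = 525 Ω
  L: Z = jωL = j·2444·0.001 = 0 + j2.444 Ω
  C: Z = 1/(jωC) = -j/(ω·C) = 0 - j2.26 Ω
Step 3 — Series combination: Z_total = R + L + C = 525 + j0.1837 Ω = 525∠0.0° Ω.
Step 4 — Power factor: PF = cos(φ) = Re(Z)/|Z| = 525/525 = 1.
Step 5 — Type: Im(Z) = 0.1837 ⇒ lagging (phase φ = 0.0°).

PF = 1 (lagging, φ = 0.0°)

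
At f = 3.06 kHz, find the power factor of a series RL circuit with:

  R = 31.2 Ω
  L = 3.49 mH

Step 1 — Angular frequency: ω = 2π·f = 2π·3060 = 1.923e+04 rad/s.
Step 2 — Component impedances:
  R: Z = R = 31.2 Ω
  L: Z = jωL = j·1.923e+04·0.00349 = 0 + j67.1 Ω
Step 3 — Series combination: Z_total = R + L = 31.2 + j67.1 Ω = 74∠65.1° Ω.
Step 4 — Power factor: PF = cos(φ) = Re(Z)/|Z| = 31.2/74 = 0.4216.
Step 5 — Type: Im(Z) = 67.1 ⇒ lagging (phase φ = 65.1°).

PF = 0.4216 (lagging, φ = 65.1°)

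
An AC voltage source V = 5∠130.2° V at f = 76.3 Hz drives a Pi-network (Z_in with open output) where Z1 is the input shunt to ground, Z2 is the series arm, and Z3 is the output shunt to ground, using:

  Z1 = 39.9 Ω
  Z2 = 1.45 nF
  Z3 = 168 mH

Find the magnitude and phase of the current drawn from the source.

Step 1 — Angular frequency: ω = 2π·f = 2π·76.3 = 479.4 rad/s.
Step 2 — Component impedances:
  Z1: Z = R = 39.9 Ω
  Z2: Z = 1/(jωC) = -j/(ω·C) = 0 - j1.439e+06 Ω
  Z3: Z = jωL = j·479.4·0.168 = 0 + j80.54 Ω
Step 3 — With open output, the series arm Z2 and the output shunt Z3 appear in series to ground: Z2 + Z3 = 0 - j1.438e+06 Ω.
Step 4 — Parallel with input shunt Z1: Z_in = Z1 || (Z2 + Z3) = 39.9 - j0.001107 Ω = 39.9∠-0.0° Ω.
Step 5 — Source phasor: V = 5∠130.2° V = -3.227 + j3.819 V.
Step 6 — Ohm's law: I = V / Z_total = (-3.227 + j3.819) / (39.9 - j0.001107) = -0.08089 + j0.09571 A.
Step 7 — Convert to polar: |I| = 0.1253 A, ∠I = 130.2°.

I = 0.1253∠130.2° A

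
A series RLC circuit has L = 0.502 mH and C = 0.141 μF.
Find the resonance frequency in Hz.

Step 1 — Resonance condition Im(Z)=0 gives ω₀ = 1/√(LC).
Step 2 — ω₀ = 1/√(0.000502·1.41e-07) = 1.189e+05 rad/s.
Step 3 — f₀ = ω₀/(2π) = 1.892e+04 Hz.

f₀ = 1.892e+04 Hz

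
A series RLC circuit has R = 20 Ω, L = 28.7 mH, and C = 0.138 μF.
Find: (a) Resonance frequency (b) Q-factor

Step 1 — Resonance condition Im(Z)=0 gives ω₀ = 1/√(LC).
Step 2 — ω₀ = 1/√(0.0287·1.38e-07) = 1.589e+04 rad/s.
Step 3 — f₀ = ω₀/(2π) = 2529 Hz.
Step 4 — Series Q: Q = ω₀L/R = 1.589e+04·0.0287/20 = 22.8.

(a) f₀ = 2529 Hz  (b) Q = 22.8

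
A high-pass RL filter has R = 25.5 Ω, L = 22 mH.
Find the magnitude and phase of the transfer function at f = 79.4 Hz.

Step 1 — Angular frequency: ω = 2π·79.4 = 498.9 rad/s.
Step 2 — Transfer function: H(jω) = jωL/(R + jωL).
Step 3 — Numerator jωL = j·10.98; denominator R + jωL = 25.5 + j10.98.
Step 4 — H = 0.1563 + j0.3631.
Step 5 — Magnitude: |H| = 0.3953 (-8.1 dB); phase: φ = 66.7°.

|H| = 0.3953 (-8.1 dB), φ = 66.7°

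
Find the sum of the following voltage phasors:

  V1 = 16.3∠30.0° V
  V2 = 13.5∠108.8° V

Step 1 — Convert each phasor to rectangular form:
  V1 = 16.3·(cos(30.0°) + j·sin(30.0°)) = 14.12 + j8.15 V
  V2 = 13.5·(cos(108.8°) + j·sin(108.8°)) = -4.351 + j12.78 V
Step 2 — Sum components: V_total = 9.766 + j20.93 V.
Step 3 — Convert to polar: |V_total| = 23.1 V, ∠V_total = 65.0°.

V_total = 23.1∠65.0° V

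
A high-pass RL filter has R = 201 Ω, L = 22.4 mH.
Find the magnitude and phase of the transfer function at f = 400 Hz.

Step 1 — Angular frequency: ω = 2π·400 = 2513 rad/s.
Step 2 — Transfer function: H(jω) = jωL/(R + jωL).
Step 3 — Numerator jωL = j·56.3; denominator R + jωL = 201 + j56.3.
Step 4 — H = 0.07274 + j0.2597.
Step 5 — Magnitude: |H| = 0.2697 (-11.4 dB); phase: φ = 74.4°.

|H| = 0.2697 (-11.4 dB), φ = 74.4°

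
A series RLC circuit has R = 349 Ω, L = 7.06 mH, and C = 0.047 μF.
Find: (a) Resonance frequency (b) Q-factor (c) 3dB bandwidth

Step 1 — Resonance condition Im(Z)=0 gives ω₀ = 1/√(LC).
Step 2 — ω₀ = 1/√(0.00706·4.7e-08) = 5.49e+04 rad/s.
Step 3 — f₀ = ω₀/(2π) = 8737 Hz.
Step 4 — Series Q: Q = ω₀L/R = 5.49e+04·0.00706/349 = 1.111.
Step 5 — 3dB bandwidth: Δω = ω₀/Q = 4.943e+04 rad/s; BW = Δω/(2π) = 7868 Hz.

(a) f₀ = 8737 Hz  (b) Q = 1.111  (c) BW = 7868 Hz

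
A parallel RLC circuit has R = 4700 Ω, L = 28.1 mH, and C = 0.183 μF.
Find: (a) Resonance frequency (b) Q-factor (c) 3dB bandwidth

Step 1 — Resonance: ω₀ = 1/√(LC) = 1/√(0.0281·1.83e-07) = 1.395e+04 rad/s.
Step 2 — f₀ = ω₀/(2π) = 2219 Hz.
Step 3 — Parallel Q: Q = R/(ω₀L) = 4700/(1.395e+04·0.0281) = 11.99.
Step 4 — Bandwidth: Δω = ω₀/Q = 1163 rad/s; BW = Δω/(2π) = 185 Hz.

(a) f₀ = 2219 Hz  (b) Q = 11.99  (c) BW = 185 Hz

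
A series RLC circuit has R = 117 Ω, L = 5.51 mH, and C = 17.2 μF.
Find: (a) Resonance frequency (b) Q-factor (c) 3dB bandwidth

Step 1 — Resonance: ω₀ = 1/√(LC) = 1/√(0.00551·1.72e-05) = 3248 rad/s.
Step 2 — f₀ = ω₀/(2π) = 517 Hz.
Step 3 — Series Q: Q = ω₀L/R = 3248·0.00551/117 = 0.153.
Step 4 — Bandwidth: Δω = ω₀/Q = 2.123e+04 rad/s; BW = Δω/(2π) = 3380 Hz.

(a) f₀ = 517 Hz  (b) Q = 0.153  (c) BW = 3380 Hz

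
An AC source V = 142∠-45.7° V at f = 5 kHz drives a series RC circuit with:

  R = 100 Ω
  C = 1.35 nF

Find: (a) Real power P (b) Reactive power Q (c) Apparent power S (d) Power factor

Step 1 — Angular frequency: ω = 2π·f = 2π·5000 = 3.142e+04 rad/s.
Step 2 — Component impedances:
  R: Z = R = 100 Ω
  C: Z = 1/(jωC) = -j/(ω·C) = 0 - j2.358e+04 Ω
Step 3 — Series combination: Z_total = R + C = 100 - j2.358e+04 Ω = 2.358e+04∠-89.8° Ω.
Step 4 — Source phasor: V = 142∠-45.7° V = 99.17 - j101.6 V.
Step 5 — Current: I = V / Z = 0.004328 + j0.004188 A = 0.006022∠44.1° A.
Step 6 — Complex power: S = V·I* = 0.003627 - j0.8552 VA.
Step 7 — Real power: P = Re(S) = 0.003627 W.
Step 8 — Reactive power: Q = Im(S) = -0.8552 VAR.
Step 9 — Apparent power: |S| = 0.8552 VA.
Step 10 — Power factor: PF = P/|S| = 0.004241 (leading).

(a) P = 0.003627 W  (b) Q = -0.8552 VAR  (c) S = 0.8552 VA  (d) PF = 0.004241 (leading)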